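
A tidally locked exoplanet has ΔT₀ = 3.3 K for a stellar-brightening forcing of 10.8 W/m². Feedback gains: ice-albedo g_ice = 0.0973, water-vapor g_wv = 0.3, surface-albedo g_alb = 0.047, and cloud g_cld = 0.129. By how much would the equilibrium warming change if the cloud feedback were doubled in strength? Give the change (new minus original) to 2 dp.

Original: g = 0.5733, ΔT = 3.3/(1−0.5733) = 7.7338 K.
With doubled cloud: g' = 0.7023, ΔT' = 3.3/(1−0.7023) = 11.0850 K.
Change = 11.0850 − 7.7338 = 3.35 K.

3.35 K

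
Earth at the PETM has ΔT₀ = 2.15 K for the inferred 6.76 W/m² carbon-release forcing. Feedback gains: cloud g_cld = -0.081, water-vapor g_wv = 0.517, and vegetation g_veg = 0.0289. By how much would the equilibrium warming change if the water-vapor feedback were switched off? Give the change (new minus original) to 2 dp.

-1.97 K

Original: g = 0.4649, ΔT = 2.15/(1−0.4649) = 4.0179 K.
Without water-vapor: g' = -0.0521, ΔT' = 2.15/(1+0.0521) = 2.0435 K.
Change = 2.0435 − 4.0179 = -1.97 K.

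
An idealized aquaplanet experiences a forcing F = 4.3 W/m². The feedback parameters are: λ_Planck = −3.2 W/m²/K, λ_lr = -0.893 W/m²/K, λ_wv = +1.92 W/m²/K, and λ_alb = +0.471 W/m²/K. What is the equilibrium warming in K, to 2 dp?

Net feedback parameter λ = (−3.2) + (-0.893) + (+1.92) + (+0.471) = -1.702 W/m²/K.
ΔT = −F/λ = −4.3/(-1.702) = 2.53 K.

2.53 K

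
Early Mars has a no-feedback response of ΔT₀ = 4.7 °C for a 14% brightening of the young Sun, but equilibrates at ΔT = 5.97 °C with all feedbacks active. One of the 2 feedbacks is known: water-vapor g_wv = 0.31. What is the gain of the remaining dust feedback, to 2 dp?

-0.10

Amplification A = ΔT/ΔT₀ = 5.97/4.7 = 1.27.
Total gain g = 1 − 1/A = 1 − 1/1.27 = 0.2126.
The known gain is 0.31.
g_dust = 0.2126 − 0.31 = -0.10.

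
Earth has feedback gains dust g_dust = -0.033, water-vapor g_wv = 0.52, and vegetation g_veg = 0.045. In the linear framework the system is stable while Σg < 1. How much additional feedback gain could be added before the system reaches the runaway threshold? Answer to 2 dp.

0.47

Current total gain = -0.033 + 0.52 + 0.045 = 0.532.
Margin to runaway = 1 − 0.532 = 0.47.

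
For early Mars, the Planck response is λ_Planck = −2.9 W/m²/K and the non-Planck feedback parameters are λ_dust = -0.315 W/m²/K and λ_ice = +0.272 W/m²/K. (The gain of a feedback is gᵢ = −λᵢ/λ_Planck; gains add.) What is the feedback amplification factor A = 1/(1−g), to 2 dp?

Convert to gains: g_dust = -0.315/2.9 = -0.1086; g_ice = 0.272/2.9 = 0.09379.
Total gain g = -0.01481.
A = 1/(1 + 0.01481) = 0.99.

0.99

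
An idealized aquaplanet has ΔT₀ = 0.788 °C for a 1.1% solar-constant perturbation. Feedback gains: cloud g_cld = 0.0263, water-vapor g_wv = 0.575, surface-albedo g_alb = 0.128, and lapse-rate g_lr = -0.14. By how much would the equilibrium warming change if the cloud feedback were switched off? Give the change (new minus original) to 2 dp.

Original: g = 0.5893, ΔT = 0.788/(1−0.5893) = 1.9187 °C.
Without cloud: g' = 0.563, ΔT' = 0.788/(1−0.563) = 1.8032 °C.
Change = 1.8032 − 1.9187 = -0.12 °C.

-0.12 °C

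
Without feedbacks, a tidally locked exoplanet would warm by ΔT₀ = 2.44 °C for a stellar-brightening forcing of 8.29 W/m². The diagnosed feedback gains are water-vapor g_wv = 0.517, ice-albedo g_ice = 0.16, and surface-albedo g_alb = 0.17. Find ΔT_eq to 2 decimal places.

Total gain g = 0.517 + 0.16 + 0.17 = 0.847.
Amplification A = 1/(1 − 0.847) = 6.536.
ΔT = 2.44 × 6.536 = 15.95 °C.

15.95 °C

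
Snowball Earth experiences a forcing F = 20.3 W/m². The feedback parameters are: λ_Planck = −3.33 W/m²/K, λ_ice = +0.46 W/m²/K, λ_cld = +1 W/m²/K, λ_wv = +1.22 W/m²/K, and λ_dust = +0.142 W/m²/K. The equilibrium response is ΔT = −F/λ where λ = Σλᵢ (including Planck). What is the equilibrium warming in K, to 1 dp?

40.0 K

Net feedback parameter λ = (−3.33) + (+0.46) + (+1) + (+1.22) + (+0.142) = -0.508 W/m²/K.
ΔT = −F/λ = −20.3/(-0.508) = 40.0 K.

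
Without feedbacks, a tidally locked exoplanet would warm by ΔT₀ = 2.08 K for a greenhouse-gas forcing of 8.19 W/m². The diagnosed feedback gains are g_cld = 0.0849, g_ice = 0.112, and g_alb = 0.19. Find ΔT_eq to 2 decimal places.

Total gain g = 0.0849 + 0.112 + 0.19 = 0.3869.
Amplification A = 1/(1 − 0.3869) = 1.631.
ΔT = 2.08 × 1.631 = 3.39 K.

3.39 K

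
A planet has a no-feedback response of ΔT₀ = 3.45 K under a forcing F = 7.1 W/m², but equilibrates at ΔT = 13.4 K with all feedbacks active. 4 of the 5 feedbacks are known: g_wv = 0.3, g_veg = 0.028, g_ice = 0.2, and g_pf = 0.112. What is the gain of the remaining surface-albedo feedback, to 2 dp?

0.10

Amplification A = ΔT/ΔT₀ = 13.4/3.45 = 3.884.
Total gain g = 1 − 1/A = 1 − 1/3.884 = 0.7425.
Known gains sum to 0.3 + 0.028 + 0.2 + 0.112 = 0.64.
g_alb = 0.7425 − 0.64 = 0.10.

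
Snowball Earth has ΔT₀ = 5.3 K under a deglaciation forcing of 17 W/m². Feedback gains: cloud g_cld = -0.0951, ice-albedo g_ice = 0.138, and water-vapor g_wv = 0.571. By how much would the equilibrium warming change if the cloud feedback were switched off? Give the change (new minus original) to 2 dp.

4.49 K

Original: g = 0.6139, ΔT = 5.3/(1−0.6139) = 13.7270 K.
Without cloud: g' = 0.709, ΔT' = 5.3/(1−0.709) = 18.2131 K.
Change = 18.2131 − 13.7270 = 4.49 K.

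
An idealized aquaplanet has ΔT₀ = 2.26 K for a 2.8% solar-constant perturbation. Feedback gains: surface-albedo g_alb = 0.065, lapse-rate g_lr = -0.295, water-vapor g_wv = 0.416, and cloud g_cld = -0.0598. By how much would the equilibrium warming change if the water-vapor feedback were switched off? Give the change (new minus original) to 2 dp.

-0.83 K

Original: g = 0.1262, ΔT = 2.26/(1−0.1262) = 2.5864 K.
Without water-vapor: g' = -0.2898, ΔT' = 2.26/(1+0.2898) = 1.7522 K.
Change = 1.7522 − 2.5864 = -0.83 K.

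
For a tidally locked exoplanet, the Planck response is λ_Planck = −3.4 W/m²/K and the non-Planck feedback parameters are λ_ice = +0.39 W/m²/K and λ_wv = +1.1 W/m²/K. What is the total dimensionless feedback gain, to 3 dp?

0.438

Convert to gains: g_ice = 0.39/3.4 = 0.1147; g_wv = 1.1/3.4 = 0.3235.
Total gain g = 0.4382.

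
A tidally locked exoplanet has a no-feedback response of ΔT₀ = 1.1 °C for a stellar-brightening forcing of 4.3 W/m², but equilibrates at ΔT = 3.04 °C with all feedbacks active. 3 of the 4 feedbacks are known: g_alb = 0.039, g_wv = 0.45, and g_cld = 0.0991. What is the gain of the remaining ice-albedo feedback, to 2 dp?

0.05

Amplification A = ΔT/ΔT₀ = 3.04/1.1 = 2.764.
Total gain g = 1 − 1/A = 1 − 1/2.764 = 0.6382.
Known gains sum to 0.039 + 0.45 + 0.0991 = 0.5881.
g_ice = 0.6382 − 0.5881 = 0.05.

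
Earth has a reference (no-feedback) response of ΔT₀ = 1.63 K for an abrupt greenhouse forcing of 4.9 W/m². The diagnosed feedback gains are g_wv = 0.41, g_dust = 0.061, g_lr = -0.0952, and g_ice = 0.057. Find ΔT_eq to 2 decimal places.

Total gain g = 0.41 + 0.061 − 0.0952 + 0.057 = 0.4328.
Amplification A = 1/(1 − 0.4328) = 1.763.
ΔT = 1.63 × 1.763 = 2.87 K.

2.87 K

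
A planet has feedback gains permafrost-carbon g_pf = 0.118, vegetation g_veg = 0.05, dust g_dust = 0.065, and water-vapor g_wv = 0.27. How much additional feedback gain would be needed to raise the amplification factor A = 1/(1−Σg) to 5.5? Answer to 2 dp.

0.32

Current total gain = 0.503.
Target gain for A = 5.5: g* = 1 − 1/5.5 = 0.8182.
Additional gain needed = 0.8182 − 0.503 = 0.32.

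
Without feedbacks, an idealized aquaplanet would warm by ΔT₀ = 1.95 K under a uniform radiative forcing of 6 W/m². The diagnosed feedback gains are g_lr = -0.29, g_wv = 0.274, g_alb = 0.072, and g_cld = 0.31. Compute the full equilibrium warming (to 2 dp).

3.08 K

Total gain g = -0.29 + 0.274 + 0.072 + 0.31 = 0.366.
Amplification A = 1/(1 − 0.366) = 1.577.
ΔT = 1.95 × 1.577 = 3.08 K.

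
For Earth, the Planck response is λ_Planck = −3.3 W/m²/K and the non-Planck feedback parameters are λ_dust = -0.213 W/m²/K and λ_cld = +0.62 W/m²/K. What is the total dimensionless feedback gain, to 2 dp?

Convert to gains: g_dust = -0.213/3.3 = -0.06455; g_cld = 0.62/3.3 = 0.1879.
Total gain g = 0.12335.

0.12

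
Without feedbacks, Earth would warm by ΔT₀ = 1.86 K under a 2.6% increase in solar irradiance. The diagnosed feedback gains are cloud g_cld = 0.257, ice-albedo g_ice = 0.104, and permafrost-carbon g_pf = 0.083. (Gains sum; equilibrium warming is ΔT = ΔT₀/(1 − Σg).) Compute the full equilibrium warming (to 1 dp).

Total gain g = 0.257 + 0.104 + 0.083 = 0.444.
Amplification A = 1/(1 − 0.444) = 1.799.
ΔT = 1.86 × 1.799 = 3.3 K.

3.3 K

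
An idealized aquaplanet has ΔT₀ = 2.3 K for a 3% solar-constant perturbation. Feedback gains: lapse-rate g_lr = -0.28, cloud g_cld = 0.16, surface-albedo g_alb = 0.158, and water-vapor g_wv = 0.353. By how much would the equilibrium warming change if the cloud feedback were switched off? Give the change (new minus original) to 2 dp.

-0.79 K

Original: g = 0.391, ΔT = 2.3/(1−0.391) = 3.7767 K.
Without cloud: g' = 0.231, ΔT' = 2.3/(1−0.231) = 2.9909 K.
Change = 2.9909 − 3.7767 = -0.79 K.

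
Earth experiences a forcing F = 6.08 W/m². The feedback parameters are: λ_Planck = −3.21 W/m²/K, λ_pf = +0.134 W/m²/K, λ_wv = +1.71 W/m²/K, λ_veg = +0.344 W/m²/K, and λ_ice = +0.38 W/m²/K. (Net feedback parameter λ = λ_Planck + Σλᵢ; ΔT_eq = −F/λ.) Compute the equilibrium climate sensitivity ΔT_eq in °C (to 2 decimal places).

9.47 °C

Net feedback parameter λ = (−3.21) + (+0.134) + (+1.71) + (+0.344) + (+0.38) = -0.642 W/m²/K.
ΔT = −F/λ = −6.08/(-0.642) = 9.47 °C.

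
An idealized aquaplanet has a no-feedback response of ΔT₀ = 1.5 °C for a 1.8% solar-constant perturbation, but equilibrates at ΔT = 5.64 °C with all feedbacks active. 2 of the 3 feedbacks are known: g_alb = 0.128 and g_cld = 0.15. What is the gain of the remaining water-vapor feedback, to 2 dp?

Amplification A = ΔT/ΔT₀ = 5.64/1.5 = 3.76.
Total gain g = 1 − 1/A = 1 − 1/3.76 = 0.734.
Known gains sum to 0.128 + 0.15 = 0.278.
g_wv = 0.734 − 0.278 = 0.46.

0.46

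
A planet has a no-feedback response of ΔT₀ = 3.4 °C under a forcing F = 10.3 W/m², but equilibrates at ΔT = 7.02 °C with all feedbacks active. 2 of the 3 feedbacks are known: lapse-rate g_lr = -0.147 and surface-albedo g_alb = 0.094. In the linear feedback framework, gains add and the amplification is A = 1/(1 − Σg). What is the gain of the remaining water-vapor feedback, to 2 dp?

0.57

Amplification A = ΔT/ΔT₀ = 7.02/3.4 = 2.065.
Total gain g = 1 − 1/A = 1 − 1/2.065 = 0.5157.
Known gains sum to -0.147 + 0.094 = -0.053.
g_wv = 0.5157 + 0.053 = 0.57.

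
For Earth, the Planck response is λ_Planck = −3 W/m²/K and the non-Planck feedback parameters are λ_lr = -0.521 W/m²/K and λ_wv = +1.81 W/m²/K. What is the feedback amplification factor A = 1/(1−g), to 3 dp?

Convert to gains: g_lr = -0.521/3 = -0.1737; g_wv = 1.81/3 = 0.6033.
Total gain g = 0.4296.
A = 1/(1 − 0.4296) = 1.753.

1.753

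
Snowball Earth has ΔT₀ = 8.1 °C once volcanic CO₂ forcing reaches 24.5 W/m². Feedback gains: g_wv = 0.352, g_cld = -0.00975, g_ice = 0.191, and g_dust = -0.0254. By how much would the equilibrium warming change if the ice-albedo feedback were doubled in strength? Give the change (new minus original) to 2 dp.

Original: g = 0.50785, ΔT = 8.1/(1−0.50785) = 16.4584 °C.
With doubled ice-albedo: g' = 0.69885, ΔT' = 8.1/(1−0.69885) = 26.8969 °C.
Change = 26.8969 − 16.4584 = 10.44 °C.

10.44 °C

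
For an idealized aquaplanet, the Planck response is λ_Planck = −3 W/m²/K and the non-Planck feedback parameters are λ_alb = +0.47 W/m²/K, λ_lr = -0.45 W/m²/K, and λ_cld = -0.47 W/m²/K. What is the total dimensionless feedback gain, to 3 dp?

-0.150

Convert to gains: g_alb = 0.47/3 = 0.1567; g_lr = -0.45/3 = -0.15; g_cld = -0.47/3 = -0.1567.
Total gain g = -0.15.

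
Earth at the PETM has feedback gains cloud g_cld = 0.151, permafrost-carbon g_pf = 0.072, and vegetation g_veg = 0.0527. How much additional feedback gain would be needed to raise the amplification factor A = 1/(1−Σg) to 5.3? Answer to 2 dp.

Current total gain = 0.2757.
Target gain for A = 5.3: g* = 1 − 1/5.3 = 0.8113.
Additional gain needed = 0.8113 − 0.2757 = 0.54.

0.54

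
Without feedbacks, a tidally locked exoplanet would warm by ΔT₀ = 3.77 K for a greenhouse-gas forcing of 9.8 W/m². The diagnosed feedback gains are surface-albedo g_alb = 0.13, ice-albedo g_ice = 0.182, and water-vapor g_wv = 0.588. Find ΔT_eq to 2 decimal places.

Total gain g = 0.13 + 0.182 + 0.588 = 0.9.
Amplification A = 1/(1 − 0.9) = 10.
ΔT = 3.77 × 10 = 37.70 K.

37.70 K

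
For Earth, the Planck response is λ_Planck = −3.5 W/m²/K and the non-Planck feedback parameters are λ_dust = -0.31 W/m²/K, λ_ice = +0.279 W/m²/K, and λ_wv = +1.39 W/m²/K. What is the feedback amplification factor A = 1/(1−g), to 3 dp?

Convert to gains: g_dust = -0.31/3.5 = -0.08857; g_ice = 0.279/3.5 = 0.07971; g_wv = 1.39/3.5 = 0.3971.
Total gain g = 0.38824.
A = 1/(1 − 0.38824) = 1.635.

1.635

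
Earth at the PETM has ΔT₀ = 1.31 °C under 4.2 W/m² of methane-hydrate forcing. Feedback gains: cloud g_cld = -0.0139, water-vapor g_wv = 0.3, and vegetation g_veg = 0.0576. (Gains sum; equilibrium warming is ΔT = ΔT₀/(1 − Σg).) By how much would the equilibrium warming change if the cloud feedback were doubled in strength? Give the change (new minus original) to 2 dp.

Original: g = 0.3437, ΔT = 1.31/(1−0.3437) = 1.9960 °C.
With doubled cloud: g' = 0.3298, ΔT' = 1.31/(1−0.3298) = 1.9546 °C.
Change = 1.9546 − 1.9960 = -0.04 °C.

-0.04 °C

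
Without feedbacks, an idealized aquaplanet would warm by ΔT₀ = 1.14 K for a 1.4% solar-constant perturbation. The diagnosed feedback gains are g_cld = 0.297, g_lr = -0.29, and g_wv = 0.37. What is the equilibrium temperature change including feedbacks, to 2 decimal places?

1.83 K

Total gain g = 0.297 − 0.29 + 0.37 = 0.377.
Amplification A = 1/(1 − 0.377) = 1.605.
ΔT = 1.14 × 1.605 = 1.83 K.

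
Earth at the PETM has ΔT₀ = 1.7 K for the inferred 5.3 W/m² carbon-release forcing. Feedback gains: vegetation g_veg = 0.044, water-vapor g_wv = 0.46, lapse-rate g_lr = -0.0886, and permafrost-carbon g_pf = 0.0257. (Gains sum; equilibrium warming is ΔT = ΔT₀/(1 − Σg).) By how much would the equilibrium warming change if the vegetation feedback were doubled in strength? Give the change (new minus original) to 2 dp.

0.26 K

Original: g = 0.4411, ΔT = 1.7/(1−0.4411) = 3.0417 K.
With doubled vegetation: g' = 0.4851, ΔT' = 1.7/(1−0.4851) = 3.3016 K.
Change = 3.3016 − 3.0417 = 0.26 K.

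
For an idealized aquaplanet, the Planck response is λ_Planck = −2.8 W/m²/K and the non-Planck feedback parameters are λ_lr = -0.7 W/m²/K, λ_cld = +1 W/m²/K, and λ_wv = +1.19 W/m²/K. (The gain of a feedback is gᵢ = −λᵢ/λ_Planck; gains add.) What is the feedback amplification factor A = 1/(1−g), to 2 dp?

Convert to gains: g_lr = -0.7/2.8 = -0.25; g_cld = 1/2.8 = 0.3571; g_wv = 1.19/2.8 = 0.425.
Total gain g = 0.5321.
A = 1/(1 − 0.5321) = 2.14.

2.14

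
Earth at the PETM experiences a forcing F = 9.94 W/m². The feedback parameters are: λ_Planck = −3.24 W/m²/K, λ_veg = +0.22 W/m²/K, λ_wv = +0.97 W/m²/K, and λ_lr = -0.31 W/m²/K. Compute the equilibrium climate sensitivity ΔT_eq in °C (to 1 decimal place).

Net feedback parameter λ = (−3.24) + (+0.22) + (+0.97) + (-0.31) = -2.36 W/m²/K.
ΔT = −F/λ = −9.94/(-2.36) = 4.2 °C.

4.2 °C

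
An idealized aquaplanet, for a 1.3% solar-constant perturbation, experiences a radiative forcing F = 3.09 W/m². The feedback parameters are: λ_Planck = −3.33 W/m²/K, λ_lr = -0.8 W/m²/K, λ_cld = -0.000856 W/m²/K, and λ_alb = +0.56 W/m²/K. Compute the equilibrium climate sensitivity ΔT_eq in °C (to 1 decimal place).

Net feedback parameter λ = (−3.33) + (-0.8) + (-0.000856) + (+0.56) = -3.570856 W/m²/K.
ΔT = −F/λ = −3.09/(-3.570856) = 0.9 °C.

0.9 °C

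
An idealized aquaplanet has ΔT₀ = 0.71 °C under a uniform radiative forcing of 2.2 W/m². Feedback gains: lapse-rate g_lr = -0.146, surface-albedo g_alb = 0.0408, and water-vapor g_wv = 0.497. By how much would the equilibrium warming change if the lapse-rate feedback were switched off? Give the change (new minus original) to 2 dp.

0.37 °C

Original: g = 0.3918, ΔT = 0.71/(1−0.3918) = 1.1674 °C.
Without lapse-rate: g' = 0.5378, ΔT' = 0.71/(1−0.5378) = 1.5361 °C.
Change = 1.5361 − 1.1674 = 0.37 °C.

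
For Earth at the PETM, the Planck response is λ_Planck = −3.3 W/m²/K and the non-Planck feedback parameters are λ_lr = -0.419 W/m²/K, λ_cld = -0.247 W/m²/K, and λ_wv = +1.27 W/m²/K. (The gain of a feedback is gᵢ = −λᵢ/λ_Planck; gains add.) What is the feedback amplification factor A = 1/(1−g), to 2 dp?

1.22

Convert to gains: g_lr = -0.419/3.3 = -0.127; g_cld = -0.247/3.3 = -0.07485; g_wv = 1.27/3.3 = 0.3848.
Total gain g = 0.18295.
A = 1/(1 − 0.18295) = 1.22.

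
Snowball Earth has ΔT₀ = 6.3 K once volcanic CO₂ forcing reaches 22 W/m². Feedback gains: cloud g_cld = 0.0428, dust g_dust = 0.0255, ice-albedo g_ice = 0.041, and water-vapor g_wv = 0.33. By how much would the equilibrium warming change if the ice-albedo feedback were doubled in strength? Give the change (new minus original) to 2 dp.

Original: g = 0.4393, ΔT = 6.3/(1−0.4393) = 11.2360 K.
With doubled ice-albedo: g' = 0.4803, ΔT' = 6.3/(1−0.4803) = 12.1224 K.
Change = 12.1224 − 11.2360 = 0.89 K.

0.89 K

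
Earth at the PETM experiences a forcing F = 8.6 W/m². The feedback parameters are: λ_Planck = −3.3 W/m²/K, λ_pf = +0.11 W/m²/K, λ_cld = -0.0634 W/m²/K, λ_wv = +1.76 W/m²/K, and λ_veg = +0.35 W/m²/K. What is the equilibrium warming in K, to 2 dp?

7.52 K

Net feedback parameter λ = (−3.3) + (+0.11) + (-0.0634) + (+1.76) + (+0.35) = -1.1434 W/m²/K.
ΔT = −F/λ = −8.6/(-1.1434) = 7.52 K.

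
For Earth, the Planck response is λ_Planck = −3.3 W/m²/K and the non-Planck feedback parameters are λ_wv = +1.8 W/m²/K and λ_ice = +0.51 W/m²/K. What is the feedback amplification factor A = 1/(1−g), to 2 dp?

3.33

Convert to gains: g_wv = 1.8/3.3 = 0.5455; g_ice = 0.51/3.3 = 0.1545.
Total gain g = 0.7.
A = 1/(1 − 0.7) = 3.33.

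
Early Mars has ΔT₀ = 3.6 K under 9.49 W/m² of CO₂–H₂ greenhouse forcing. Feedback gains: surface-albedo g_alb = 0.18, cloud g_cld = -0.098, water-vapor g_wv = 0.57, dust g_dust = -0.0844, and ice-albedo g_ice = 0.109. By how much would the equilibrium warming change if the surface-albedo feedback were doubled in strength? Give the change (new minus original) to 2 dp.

Original: g = 0.6766, ΔT = 3.6/(1−0.6766) = 11.1317 K.
With doubled surface-albedo: g' = 0.8566, ΔT' = 3.6/(1−0.8566) = 25.1046 K.
Change = 25.1046 − 11.1317 = 13.97 K.

13.97 K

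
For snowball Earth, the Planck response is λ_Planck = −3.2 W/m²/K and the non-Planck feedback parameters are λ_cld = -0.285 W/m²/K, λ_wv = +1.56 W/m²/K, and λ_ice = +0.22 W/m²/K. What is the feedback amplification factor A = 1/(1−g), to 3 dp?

1.877

Convert to gains: g_cld = -0.285/3.2 = -0.08906; g_wv = 1.56/3.2 = 0.4875; g_ice = 0.22/3.2 = 0.06875.
Total gain g = 0.46719.
A = 1/(1 − 0.46719) = 1.877.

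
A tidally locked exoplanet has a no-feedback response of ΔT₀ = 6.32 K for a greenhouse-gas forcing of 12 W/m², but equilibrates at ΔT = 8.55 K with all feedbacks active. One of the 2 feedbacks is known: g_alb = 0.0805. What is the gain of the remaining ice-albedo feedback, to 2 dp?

Amplification A = ΔT/ΔT₀ = 8.55/6.32 = 1.353.
Total gain g = 1 − 1/A = 1 − 1/1.353 = 0.2609.
The known gain is 0.0805.
g_ice = 0.2609 − 0.0805 = 0.18.

0.18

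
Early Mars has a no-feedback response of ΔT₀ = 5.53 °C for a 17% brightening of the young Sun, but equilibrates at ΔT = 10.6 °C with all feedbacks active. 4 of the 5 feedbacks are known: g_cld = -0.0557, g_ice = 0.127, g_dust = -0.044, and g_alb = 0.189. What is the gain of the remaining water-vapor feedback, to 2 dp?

Amplification A = ΔT/ΔT₀ = 10.6/5.53 = 1.917.
Total gain g = 1 − 1/A = 1 − 1/1.917 = 0.4784.
Known gains sum to -0.0557 + 0.127 − 0.044 + 0.189 = 0.2163.
g_wv = 0.4784 − 0.2163 = 0.26.

0.26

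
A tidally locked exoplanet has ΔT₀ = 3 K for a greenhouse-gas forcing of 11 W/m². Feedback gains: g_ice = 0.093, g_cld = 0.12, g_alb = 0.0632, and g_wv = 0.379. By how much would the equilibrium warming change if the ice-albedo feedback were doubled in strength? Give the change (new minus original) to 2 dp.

3.21 K

Original: g = 0.6552, ΔT = 3/(1−0.6552) = 8.7007 K.
With doubled ice-albedo: g' = 0.7482, ΔT' = 3/(1−0.7482) = 11.9142 K.
Change = 11.9142 − 8.7007 = 3.21 K.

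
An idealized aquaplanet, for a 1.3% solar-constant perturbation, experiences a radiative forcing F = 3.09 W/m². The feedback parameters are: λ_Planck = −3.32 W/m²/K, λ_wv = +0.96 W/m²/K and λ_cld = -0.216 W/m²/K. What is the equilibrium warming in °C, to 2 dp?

Net feedback parameter λ = (−3.32) + (+0.96) + (-0.216) = -2.576 W/m²/K.
ΔT = −F/λ = −3.09/(-2.576) = 1.20 °C.

1.20 °C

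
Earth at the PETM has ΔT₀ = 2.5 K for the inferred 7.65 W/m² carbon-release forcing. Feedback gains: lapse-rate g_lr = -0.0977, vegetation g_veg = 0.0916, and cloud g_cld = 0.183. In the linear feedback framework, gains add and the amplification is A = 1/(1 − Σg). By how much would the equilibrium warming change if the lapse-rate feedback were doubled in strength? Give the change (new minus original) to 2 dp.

Original: g = 0.1769, ΔT = 2.5/(1−0.1769) = 3.0373 K.
With doubled lapse-rate: g' = 0.0792, ΔT' = 2.5/(1−0.0792) = 2.7150 K.
Change = 2.7150 − 3.0373 = -0.32 K.

-0.32 K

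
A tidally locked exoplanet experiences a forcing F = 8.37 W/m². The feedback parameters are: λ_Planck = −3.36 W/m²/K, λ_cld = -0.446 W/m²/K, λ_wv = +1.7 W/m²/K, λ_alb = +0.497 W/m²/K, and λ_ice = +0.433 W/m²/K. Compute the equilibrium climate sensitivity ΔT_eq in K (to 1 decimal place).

7.1 K

Net feedback parameter λ = (−3.36) + (-0.446) + (+1.7) + (+0.497) + (+0.433) = -1.176 W/m²/K.
ΔT = −F/λ = −8.37/(-1.176) = 7.1 K.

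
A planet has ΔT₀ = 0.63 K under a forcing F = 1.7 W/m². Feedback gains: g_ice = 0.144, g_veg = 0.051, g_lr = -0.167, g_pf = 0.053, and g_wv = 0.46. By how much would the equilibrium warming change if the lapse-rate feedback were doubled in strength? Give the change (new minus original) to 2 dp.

-0.37 K

Original: g = 0.541, ΔT = 0.63/(1−0.541) = 1.3725 K.
With doubled lapse-rate: g' = 0.374, ΔT' = 0.63/(1−0.374) = 1.0064 K.
Change = 1.0064 − 1.3725 = -0.37 K.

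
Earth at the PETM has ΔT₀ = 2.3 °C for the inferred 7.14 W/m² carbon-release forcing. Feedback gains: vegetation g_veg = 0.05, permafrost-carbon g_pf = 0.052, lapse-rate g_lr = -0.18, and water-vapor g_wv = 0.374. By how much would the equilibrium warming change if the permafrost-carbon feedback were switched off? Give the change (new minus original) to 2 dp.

-0.22 °C

Original: g = 0.296, ΔT = 2.3/(1−0.296) = 3.2670 °C.
Without permafrost-carbon: g' = 0.244, ΔT' = 2.3/(1−0.244) = 3.0423 °C.
Change = 3.0423 − 3.2670 = -0.22 °C.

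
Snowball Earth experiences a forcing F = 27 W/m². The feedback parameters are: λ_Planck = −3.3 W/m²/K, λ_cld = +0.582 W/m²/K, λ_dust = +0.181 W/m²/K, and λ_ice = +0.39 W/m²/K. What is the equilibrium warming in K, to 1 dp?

12.6 K

Net feedback parameter λ = (−3.3) + (+0.582) + (+0.181) + (+0.39) = -2.147 W/m²/K.
ΔT = −F/λ = −27/(-2.147) = 12.6 K.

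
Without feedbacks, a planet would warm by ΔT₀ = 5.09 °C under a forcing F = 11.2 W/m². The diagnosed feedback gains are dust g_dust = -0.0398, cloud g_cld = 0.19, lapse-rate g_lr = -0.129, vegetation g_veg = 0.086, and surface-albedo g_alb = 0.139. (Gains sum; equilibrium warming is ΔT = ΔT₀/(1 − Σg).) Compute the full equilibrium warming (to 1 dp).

6.8 °C

Total gain g = -0.0398 + 0.19 − 0.129 + 0.086 + 0.139 = 0.2462.
Amplification A = 1/(1 − 0.2462) = 1.327.
ΔT = 5.09 × 1.327 = 6.8 °C.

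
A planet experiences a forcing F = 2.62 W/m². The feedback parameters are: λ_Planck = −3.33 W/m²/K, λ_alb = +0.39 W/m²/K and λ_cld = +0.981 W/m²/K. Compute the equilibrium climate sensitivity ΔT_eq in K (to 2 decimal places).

Net feedback parameter λ = (−3.33) + (+0.39) + (+0.981) = -1.959 W/m²/K.
ΔT = −F/λ = −2.62/(-1.959) = 1.34 K.

1.34 K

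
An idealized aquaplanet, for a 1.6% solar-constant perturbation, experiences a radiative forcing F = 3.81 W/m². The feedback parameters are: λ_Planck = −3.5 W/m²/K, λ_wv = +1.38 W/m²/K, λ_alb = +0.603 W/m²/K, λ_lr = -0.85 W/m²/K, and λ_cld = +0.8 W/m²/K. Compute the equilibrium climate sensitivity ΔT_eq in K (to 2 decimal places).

Net feedback parameter λ = (−3.5) + (+1.38) + (+0.603) + (-0.85) + (+0.8) = -1.567 W/m²/K.
ΔT = −F/λ = −3.81/(-1.567) = 2.43 K.

2.43 K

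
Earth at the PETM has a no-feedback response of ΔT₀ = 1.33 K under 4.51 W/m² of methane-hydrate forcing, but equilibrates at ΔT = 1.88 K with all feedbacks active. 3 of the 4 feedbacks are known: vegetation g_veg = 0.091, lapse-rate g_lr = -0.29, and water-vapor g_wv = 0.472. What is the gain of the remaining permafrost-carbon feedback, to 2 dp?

0.02

Amplification A = ΔT/ΔT₀ = 1.88/1.33 = 1.414.
Total gain g = 1 − 1/A = 1 − 1/1.414 = 0.2928.
Known gains sum to 0.091 − 0.29 + 0.472 = 0.273.
g_pf = 0.2928 − 0.273 = 0.02.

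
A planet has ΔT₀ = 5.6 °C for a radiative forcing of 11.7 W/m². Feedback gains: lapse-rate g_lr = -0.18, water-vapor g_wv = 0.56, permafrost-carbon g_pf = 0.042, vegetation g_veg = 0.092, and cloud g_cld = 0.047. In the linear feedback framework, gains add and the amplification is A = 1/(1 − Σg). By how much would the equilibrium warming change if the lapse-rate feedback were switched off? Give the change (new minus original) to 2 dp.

8.87 °C

Original: g = 0.561, ΔT = 5.6/(1−0.561) = 12.7563 °C.
Without lapse-rate: g' = 0.741, ΔT' = 5.6/(1−0.741) = 21.6216 °C.
Change = 21.6216 − 12.7563 = 8.87 °C.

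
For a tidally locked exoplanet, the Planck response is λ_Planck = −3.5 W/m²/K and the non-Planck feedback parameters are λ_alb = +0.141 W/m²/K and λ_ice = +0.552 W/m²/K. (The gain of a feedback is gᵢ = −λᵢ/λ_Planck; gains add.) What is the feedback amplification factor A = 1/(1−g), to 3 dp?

1.247

Convert to gains: g_alb = 0.141/3.5 = 0.04029; g_ice = 0.552/3.5 = 0.1577.
Total gain g = 0.19799.
A = 1/(1 − 0.19799) = 1.247.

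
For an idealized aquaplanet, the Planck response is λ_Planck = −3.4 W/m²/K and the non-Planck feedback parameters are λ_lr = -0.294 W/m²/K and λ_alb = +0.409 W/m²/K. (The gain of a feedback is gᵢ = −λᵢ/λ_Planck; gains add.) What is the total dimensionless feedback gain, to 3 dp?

0.034

Convert to gains: g_lr = -0.294/3.4 = -0.08647; g_alb = 0.409/3.4 = 0.1203.
Total gain g = 0.03383.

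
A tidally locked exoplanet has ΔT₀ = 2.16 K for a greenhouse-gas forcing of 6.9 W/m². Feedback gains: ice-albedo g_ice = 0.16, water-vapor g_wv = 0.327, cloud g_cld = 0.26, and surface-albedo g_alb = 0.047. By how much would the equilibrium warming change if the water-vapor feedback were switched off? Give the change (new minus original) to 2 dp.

Original: g = 0.794, ΔT = 2.16/(1−0.794) = 10.4854 K.
Without water-vapor: g' = 0.467, ΔT' = 2.16/(1−0.467) = 4.0525 K.
Change = 4.0525 − 10.4854 = -6.43 K.

-6.43 K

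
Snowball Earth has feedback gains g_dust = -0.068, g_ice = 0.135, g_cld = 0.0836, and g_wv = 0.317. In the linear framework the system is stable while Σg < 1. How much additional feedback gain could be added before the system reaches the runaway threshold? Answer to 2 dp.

Current total gain = -0.068 + 0.135 + 0.0836 + 0.317 = 0.4676.
Margin to runaway = 1 − 0.4676 = 0.53.

0.53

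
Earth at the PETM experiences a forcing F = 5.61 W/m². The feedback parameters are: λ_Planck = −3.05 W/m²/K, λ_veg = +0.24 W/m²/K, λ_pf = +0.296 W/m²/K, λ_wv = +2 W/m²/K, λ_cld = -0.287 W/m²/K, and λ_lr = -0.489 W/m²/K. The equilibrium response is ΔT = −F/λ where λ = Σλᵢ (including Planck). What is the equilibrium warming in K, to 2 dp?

Net feedback parameter λ = (−3.05) + (+0.24) + (+0.296) + (+2) + (-0.287) + (-0.489) = -1.29 W/m²/K.
ΔT = −F/λ = −5.61/(-1.29) = 4.35 K.

4.35 K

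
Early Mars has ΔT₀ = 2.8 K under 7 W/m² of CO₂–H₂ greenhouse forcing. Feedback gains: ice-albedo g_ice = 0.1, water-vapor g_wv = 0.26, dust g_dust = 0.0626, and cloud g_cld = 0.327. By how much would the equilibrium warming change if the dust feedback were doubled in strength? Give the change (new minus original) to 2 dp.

3.73 K

Original: g = 0.7496, ΔT = 2.8/(1−0.7496) = 11.1821 K.
With doubled dust: g' = 0.8122, ΔT' = 2.8/(1−0.8122) = 14.9095 K.
Change = 14.9095 − 11.1821 = 3.73 K.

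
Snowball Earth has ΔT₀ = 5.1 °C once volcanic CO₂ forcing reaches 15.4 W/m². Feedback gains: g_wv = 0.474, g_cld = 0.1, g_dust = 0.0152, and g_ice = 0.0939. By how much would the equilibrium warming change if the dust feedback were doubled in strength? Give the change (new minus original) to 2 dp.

Original: g = 0.6831, ΔT = 5.1/(1−0.6831) = 16.0934 °C.
With doubled dust: g' = 0.6983, ΔT' = 5.1/(1−0.6983) = 16.9042 °C.
Change = 16.9042 − 16.0934 = 0.81 °C.

0.81 °C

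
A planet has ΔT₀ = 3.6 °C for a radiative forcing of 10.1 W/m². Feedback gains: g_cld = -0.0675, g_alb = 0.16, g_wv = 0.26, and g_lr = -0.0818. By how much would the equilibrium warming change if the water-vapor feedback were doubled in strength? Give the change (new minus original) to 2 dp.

Original: g = 0.2707, ΔT = 3.6/(1−0.2707) = 4.9362 °C.
With doubled water-vapor: g' = 0.5307, ΔT' = 3.6/(1−0.5307) = 7.6710 °C.
Change = 7.6710 − 4.9362 = 2.73 °C.

2.73 °C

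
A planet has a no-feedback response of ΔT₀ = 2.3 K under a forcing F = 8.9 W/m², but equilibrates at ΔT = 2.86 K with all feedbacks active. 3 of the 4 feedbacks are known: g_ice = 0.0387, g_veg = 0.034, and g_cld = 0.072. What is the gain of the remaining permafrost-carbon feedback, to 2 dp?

0.05

Amplification A = ΔT/ΔT₀ = 2.86/2.3 = 1.243.
Total gain g = 1 − 1/A = 1 − 1/1.243 = 0.1955.
Known gains sum to 0.0387 + 0.034 + 0.072 = 0.1447.
g_pf = 0.1955 − 0.1447 = 0.05.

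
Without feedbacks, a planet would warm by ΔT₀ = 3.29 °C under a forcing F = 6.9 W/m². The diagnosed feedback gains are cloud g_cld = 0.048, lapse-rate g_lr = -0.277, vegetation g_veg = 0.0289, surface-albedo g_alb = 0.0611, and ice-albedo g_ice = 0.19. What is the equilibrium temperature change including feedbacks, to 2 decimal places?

Total gain g = 0.048 − 0.277 + 0.0289 + 0.0611 + 0.19 = 0.051.
Amplification A = 1/(1 − 0.051) = 1.054.
ΔT = 3.29 × 1.054 = 3.47 °C.

3.47 °C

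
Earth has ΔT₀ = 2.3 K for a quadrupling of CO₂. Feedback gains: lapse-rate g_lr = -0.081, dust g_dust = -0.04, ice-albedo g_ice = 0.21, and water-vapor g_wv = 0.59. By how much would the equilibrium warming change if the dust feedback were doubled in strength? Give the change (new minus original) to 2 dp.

-0.79 K

Original: g = 0.679, ΔT = 2.3/(1−0.679) = 7.1651 K.
With doubled dust: g' = 0.639, ΔT' = 2.3/(1−0.639) = 6.3712 K.
Change = 6.3712 − 7.1651 = -0.79 K.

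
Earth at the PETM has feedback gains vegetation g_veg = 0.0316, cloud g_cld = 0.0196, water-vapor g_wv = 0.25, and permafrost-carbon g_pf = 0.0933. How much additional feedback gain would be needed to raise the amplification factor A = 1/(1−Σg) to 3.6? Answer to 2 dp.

Current total gain = 0.3945.
Target gain for A = 3.6: g* = 1 − 1/3.6 = 0.7222.
Additional gain needed = 0.7222 − 0.3945 = 0.33.

0.33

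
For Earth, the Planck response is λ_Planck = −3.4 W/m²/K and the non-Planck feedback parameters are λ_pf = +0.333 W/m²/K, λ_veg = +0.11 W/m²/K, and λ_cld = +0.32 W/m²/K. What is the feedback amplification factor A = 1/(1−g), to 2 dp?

Convert to gains: g_pf = 0.333/3.4 = 0.09794; g_veg = 0.11/3.4 = 0.03235; g_cld = 0.32/3.4 = 0.09412.
Total gain g = 0.22441.
A = 1/(1 − 0.22441) = 1.29.

1.29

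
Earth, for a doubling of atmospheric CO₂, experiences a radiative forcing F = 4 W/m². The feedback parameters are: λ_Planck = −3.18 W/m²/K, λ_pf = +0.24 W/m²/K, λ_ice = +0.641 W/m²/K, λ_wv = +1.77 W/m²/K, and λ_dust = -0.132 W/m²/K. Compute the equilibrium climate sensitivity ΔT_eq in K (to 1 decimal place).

Net feedback parameter λ = (−3.18) + (+0.24) + (+0.641) + (+1.77) + (-0.132) = -0.661 W/m²/K.
ΔT = −F/λ = −4/(-0.661) = 6.1 K.

6.1 K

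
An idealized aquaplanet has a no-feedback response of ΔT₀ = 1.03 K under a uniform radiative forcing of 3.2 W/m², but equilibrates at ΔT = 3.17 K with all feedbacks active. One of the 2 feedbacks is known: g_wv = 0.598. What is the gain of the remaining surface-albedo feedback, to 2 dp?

Amplification A = ΔT/ΔT₀ = 3.17/1.03 = 3.078.
Total gain g = 1 − 1/A = 1 − 1/3.078 = 0.6751.
The known gain is 0.598.
g_alb = 0.6751 − 0.598 = 0.08.

0.08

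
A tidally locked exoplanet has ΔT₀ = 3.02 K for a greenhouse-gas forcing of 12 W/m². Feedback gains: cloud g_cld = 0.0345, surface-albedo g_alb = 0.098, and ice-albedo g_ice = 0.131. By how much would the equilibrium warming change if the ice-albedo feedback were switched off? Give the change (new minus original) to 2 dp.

-0.62 K

Original: g = 0.2635, ΔT = 3.02/(1−0.2635) = 4.1005 K.
Without ice-albedo: g' = 0.1325, ΔT' = 3.02/(1−0.1325) = 3.4813 K.
Change = 3.4813 − 4.1005 = -0.62 K.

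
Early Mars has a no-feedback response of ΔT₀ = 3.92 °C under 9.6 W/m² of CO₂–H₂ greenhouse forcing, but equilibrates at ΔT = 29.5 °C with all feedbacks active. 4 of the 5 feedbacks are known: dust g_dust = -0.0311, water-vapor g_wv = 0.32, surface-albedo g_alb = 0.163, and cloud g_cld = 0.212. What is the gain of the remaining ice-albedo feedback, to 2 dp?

Amplification A = ΔT/ΔT₀ = 29.5/3.92 = 7.526.
Total gain g = 1 − 1/A = 1 − 1/7.526 = 0.8671.
Known gains sum to -0.0311 + 0.32 + 0.163 + 0.212 = 0.6639.
g_ice = 0.8671 − 0.6639 = 0.20.

0.20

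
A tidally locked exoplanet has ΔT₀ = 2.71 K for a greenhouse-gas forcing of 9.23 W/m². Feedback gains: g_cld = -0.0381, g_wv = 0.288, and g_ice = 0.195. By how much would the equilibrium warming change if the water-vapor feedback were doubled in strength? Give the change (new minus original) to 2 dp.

Original: g = 0.4449, ΔT = 2.71/(1−0.4449) = 4.8820 K.
With doubled water-vapor: g' = 0.7329, ΔT' = 2.71/(1−0.7329) = 10.1460 K.
Change = 10.1460 − 4.8820 = 5.26 K.

5.26 K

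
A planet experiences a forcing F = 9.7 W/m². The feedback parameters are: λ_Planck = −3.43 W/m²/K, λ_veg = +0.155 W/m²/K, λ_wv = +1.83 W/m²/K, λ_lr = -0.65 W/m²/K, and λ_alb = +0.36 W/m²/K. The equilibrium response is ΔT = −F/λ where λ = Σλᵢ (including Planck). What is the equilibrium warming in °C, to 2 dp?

Net feedback parameter λ = (−3.43) + (+0.155) + (+1.83) + (-0.65) + (+0.36) = -1.735 W/m²/K.
ΔT = −F/λ = −9.7/(-1.735) = 5.59 °C.

5.59 °C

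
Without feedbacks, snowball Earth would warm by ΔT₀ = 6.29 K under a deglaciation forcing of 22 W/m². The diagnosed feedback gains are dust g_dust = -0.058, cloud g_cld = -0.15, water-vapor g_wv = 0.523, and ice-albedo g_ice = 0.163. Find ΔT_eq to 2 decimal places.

Total gain g = -0.058 − 0.15 + 0.523 + 0.163 = 0.478.
Amplification A = 1/(1 − 0.478) = 1.916.
ΔT = 6.29 × 1.916 = 12.05 K.

12.05 K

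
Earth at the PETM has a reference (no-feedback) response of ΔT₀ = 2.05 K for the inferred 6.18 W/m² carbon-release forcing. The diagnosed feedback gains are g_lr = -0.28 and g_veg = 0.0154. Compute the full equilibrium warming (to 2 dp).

Total gain g = -0.28 + 0.0154 = -0.2646.
Amplification A = 1/(1 + 0.2646) = 0.7908.
ΔT = 2.05 × 0.7908 = 1.62 K.

1.62 K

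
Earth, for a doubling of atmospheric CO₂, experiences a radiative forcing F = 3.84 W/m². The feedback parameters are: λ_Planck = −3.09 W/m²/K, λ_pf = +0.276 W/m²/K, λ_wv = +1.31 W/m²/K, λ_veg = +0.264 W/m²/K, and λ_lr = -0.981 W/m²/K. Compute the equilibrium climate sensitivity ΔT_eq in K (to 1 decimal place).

Net feedback parameter λ = (−3.09) + (+0.276) + (+1.31) + (+0.264) + (-0.981) = -2.221 W/m²/K.
ΔT = −F/λ = −3.84/(-2.221) = 1.7 K.

1.7 K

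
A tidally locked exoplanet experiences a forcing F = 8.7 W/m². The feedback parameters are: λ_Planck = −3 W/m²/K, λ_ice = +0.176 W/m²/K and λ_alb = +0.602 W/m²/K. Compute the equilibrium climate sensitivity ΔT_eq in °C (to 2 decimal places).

Net feedback parameter λ = (−3) + (+0.176) + (+0.602) = -2.222 W/m²/K.
ΔT = −F/λ = −8.7/(-2.222) = 3.92 °C.

3.92 °C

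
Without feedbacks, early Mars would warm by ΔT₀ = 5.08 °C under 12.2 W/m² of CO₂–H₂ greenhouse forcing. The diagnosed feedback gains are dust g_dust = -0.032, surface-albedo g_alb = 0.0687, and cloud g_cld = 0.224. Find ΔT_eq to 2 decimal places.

6.87 °C

Total gain g = -0.032 + 0.0687 + 0.224 = 0.2607.
Amplification A = 1/(1 − 0.2607) = 1.353.
ΔT = 5.08 × 1.353 = 6.87 °C.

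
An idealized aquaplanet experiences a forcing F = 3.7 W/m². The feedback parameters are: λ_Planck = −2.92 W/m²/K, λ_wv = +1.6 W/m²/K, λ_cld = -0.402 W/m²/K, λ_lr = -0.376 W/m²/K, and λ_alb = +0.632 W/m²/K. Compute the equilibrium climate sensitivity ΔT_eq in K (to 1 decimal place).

Net feedback parameter λ = (−2.92) + (+1.6) + (-0.402) + (-0.376) + (+0.632) = -1.466 W/m²/K.
ΔT = −F/λ = −3.7/(-1.466) = 2.5 K.

2.5 K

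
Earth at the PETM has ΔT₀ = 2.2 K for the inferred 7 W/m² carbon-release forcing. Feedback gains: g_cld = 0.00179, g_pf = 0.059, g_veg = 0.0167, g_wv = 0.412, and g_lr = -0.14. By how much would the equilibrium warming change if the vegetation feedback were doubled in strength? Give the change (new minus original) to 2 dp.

0.09 K

Original: g = 0.34949, ΔT = 2.2/(1−0.34949) = 3.3820 K.
With doubled vegetation: g' = 0.36619, ΔT' = 2.2/(1−0.36619) = 3.4711 K.
Change = 3.4711 − 3.3820 = 0.09 K.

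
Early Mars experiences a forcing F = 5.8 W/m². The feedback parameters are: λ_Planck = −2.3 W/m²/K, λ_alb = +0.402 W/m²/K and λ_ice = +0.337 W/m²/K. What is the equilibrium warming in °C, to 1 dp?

3.7 °C

Net feedback parameter λ = (−2.3) + (+0.402) + (+0.337) = -1.561 W/m²/K.
ΔT = −F/λ = −5.8/(-1.561) = 3.7 °C.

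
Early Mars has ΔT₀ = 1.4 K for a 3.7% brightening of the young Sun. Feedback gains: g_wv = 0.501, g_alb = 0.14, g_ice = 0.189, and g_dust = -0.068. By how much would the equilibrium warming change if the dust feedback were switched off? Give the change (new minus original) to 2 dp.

Original: g = 0.762, ΔT = 1.4/(1−0.762) = 5.8824 K.
Without dust: g' = 0.83, ΔT' = 1.4/(1−0.83) = 8.2353 K.
Change = 8.2353 − 5.8824 = 2.35 K.

2.35 K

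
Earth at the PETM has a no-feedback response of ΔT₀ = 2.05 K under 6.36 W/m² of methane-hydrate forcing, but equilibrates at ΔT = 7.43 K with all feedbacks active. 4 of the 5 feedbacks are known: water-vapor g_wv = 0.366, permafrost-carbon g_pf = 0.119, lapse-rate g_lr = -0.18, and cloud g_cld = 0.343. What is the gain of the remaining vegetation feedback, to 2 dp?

0.08

Amplification A = ΔT/ΔT₀ = 7.43/2.05 = 3.624.
Total gain g = 1 − 1/A = 1 − 1/3.624 = 0.7241.
Known gains sum to 0.366 + 0.119 − 0.18 + 0.343 = 0.648.
g_veg = 0.7241 − 0.648 = 0.08.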